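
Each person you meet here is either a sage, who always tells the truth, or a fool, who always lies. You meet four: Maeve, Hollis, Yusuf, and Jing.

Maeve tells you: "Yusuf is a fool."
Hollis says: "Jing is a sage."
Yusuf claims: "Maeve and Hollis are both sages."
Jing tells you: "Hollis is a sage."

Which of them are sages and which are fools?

Maeve: sage, Hollis: fool, Yusuf: fool, Jing: fool

Consider Maeve. Suppose Maeve is a fool.
Then no assignment of the remaining roles makes every statement match its speaker's type — contradiction.
So Maeve is a sage.
Consider Hollis. Suppose Hollis is a sage.
Then no assignment of the remaining roles makes every statement match its speaker's type — contradiction.
So Hollis is a fool.
With that fixed, Yusuf's statement is false, so Yusuf is a fool.
With that fixed, Jing's statement is false, so Jing is a fool.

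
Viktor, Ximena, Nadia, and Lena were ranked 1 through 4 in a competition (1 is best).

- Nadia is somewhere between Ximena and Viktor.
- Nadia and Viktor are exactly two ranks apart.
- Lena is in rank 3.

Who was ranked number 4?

Viktor

With clue 1, Nadia is ruled out for rank 4.
With clues 1–2, Lena is ruled out for rank 4.
With clues 1–3, Ximena is ruled out for rank 4.
So rank 4 is Viktor.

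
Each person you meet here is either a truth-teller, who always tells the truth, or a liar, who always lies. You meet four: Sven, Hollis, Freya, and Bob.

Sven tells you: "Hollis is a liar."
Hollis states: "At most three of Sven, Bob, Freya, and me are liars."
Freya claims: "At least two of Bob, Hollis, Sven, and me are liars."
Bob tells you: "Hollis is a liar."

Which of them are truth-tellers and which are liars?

Sven: liar, Hollis: truth-teller, Freya: truth-teller, Bob: liar

Consider Sven. Suppose Sven is a truth-teller.
Then no assignment of the remaining roles makes every statement match its speaker's type — contradiction.
So Sven is a liar.
Consider Hollis. Suppose Hollis is a liar.
Then Sven's statement comes out true, contradicting Sven being a liar.
So Hollis is a truth-teller.
With that fixed, Bob's statement is false, so Bob is a liar.
With that fixed, Freya's statement is true, so Freya is a truth-teller.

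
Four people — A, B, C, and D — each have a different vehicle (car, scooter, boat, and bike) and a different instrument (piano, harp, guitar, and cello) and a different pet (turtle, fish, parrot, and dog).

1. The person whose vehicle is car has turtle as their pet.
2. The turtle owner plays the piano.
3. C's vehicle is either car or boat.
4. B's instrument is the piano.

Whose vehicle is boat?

C

With clues 1–4, A, B, and D are impossible for the one with vehicle boat.
That leaves C.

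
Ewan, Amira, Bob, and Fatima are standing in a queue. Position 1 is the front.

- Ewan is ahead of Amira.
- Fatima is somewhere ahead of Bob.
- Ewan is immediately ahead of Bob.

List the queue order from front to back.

Fatima, Ewan, Bob, Amira

From clue 1: Ewan is in {1,2,3}.
From clues 1–3: Fatima → position 1, Ewan → position 2, Bob → position 3, Amira → position 4.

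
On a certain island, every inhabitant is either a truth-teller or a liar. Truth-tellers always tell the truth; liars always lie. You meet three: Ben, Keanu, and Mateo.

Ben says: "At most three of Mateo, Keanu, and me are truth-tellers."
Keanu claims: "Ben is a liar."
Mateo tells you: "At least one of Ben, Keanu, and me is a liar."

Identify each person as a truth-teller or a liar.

Regardless of anyone's role, Ben's statement is true, so Ben is a truth-teller.
With that fixed, Keanu's statement is false, so Keanu is a liar.
With that fixed, Mateo's statement is true, so Mateo is a truth-teller.

Ben: truth-teller, Keanu: liar, Mateo: truth-teller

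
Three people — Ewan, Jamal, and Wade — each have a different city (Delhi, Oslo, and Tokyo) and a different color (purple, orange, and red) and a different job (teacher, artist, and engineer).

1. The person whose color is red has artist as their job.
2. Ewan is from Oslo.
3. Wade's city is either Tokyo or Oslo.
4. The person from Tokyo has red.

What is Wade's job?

artist

With clues 1–4, engineer and teacher are impossible for Wade's job.
That leaves artist.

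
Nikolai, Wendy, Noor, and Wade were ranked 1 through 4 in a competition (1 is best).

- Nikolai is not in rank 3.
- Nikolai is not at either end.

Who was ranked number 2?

Nikolai

With clues 1–2, Noor, Wade, and Wendy are ruled out for rank 2.
So rank 2 is Nikolai.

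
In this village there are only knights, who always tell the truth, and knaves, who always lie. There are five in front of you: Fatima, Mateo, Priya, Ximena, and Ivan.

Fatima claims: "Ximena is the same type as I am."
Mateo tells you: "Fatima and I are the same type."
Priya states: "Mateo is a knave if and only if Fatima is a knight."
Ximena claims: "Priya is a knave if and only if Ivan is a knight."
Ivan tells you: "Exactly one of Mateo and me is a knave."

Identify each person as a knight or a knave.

Fatima: knight, Mateo: knave, Priya: knight, Ximena: knight, Ivan: knave

Consider Fatima. Suppose Fatima is a knave.
Then whichever role Mateo has, Mateo's statement has the wrong truth value — contradiction.
So Fatima is a knight.
Consider Mateo. Suppose Mateo is a knight.
Then whichever role Ivan has, Ivan's statement has the wrong truth value — contradiction.
So Mateo is a knave.
With that fixed, Priya's statement is true, so Priya is a knight.
Consider Ximena. Suppose Ximena is a knave.
Then Fatima's statement comes out false, contradicting Fatima being a knight.
So Ximena is a knight.
Consider Ivan. Suppose Ivan is a knight.
Then Ximena's statement comes out false, contradicting Ximena being a knight.
So Ivan is a knave.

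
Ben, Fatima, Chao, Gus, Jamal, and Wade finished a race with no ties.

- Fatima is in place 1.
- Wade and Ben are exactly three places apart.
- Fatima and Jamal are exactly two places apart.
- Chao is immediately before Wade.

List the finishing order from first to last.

From clue 1: Fatima → place 1.
From clues 1–2: Ben is in {2,3,5,6}.
From clues 1–3: Jamal → place 3.
From clues 1–4: Ben → place 2, Chao → place 4, Wade → place 5, Gus → place 6.

Fatima, Ben, Jamal, Chao, Wade, Gus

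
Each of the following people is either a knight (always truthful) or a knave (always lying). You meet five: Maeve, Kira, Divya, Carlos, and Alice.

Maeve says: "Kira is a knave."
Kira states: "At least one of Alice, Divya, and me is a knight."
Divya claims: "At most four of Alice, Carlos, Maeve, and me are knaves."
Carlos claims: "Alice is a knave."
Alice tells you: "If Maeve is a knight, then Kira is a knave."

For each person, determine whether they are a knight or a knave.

Regardless of anyone's role, Divya's statement is true, so Divya is a knight.
With that fixed, Kira's statement is true, so Kira is a knight.
With that fixed, Maeve's statement is false, so Maeve is a knave.
With that fixed, Alice's statement is true, so Alice is a knight.
With that fixed, Carlos's statement is false, so Carlos is a knave.

Maeve: knave, Kira: knight, Divya: knight, Carlos: knave, Alice: knight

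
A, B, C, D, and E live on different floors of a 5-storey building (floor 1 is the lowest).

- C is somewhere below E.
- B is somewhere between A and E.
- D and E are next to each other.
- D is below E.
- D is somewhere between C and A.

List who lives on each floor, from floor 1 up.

C, D, E, B, A

From clue 1: C is in {1,2,3,4}.
From clues 1–2: B is in {2,3,4}.
From clues 1–3: A is in {1,2,5}.
From clues 1–4: D is in {2,4}.
From clues 1–5: C → floor 1, D → floor 2, E → floor 3, B → floor 4, A → floor 5.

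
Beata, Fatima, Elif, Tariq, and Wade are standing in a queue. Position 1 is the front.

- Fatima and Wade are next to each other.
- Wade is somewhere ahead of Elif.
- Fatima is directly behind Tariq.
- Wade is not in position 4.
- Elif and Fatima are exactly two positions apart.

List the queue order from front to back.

Tariq, Fatima, Wade, Elif, Beata

From clues 1–2: Elif is in {3,4,5}.
From clues 1–3: Fatima is in {2,3}.
From clues 1–4: Tariq → position 1, Fatima → position 2, Wade → position 3.
From clues 1–5: Elif → position 4, Beata → position 5.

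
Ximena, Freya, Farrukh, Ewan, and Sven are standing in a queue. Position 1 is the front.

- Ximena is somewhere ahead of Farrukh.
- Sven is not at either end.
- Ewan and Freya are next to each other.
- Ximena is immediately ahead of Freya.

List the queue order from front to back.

From clue 1: Ximena is in {1,2,3,4}.
From clues 1–2: Sven is in {2,3,4}.
From clues 1–3: Ximena is in {1,3,4}.
From clues 1–4: Ximena → position 1, Freya → position 2, Ewan → position 3, Sven → position 4, Farrukh → position 5.

Ximena, Freya, Ewan, Sven, Farrukh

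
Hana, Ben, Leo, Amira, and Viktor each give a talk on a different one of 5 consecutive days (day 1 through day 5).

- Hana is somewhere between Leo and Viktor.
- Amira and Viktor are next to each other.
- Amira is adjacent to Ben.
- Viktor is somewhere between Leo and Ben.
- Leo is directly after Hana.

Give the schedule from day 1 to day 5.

From clue 1: Hana is in {2,3,4}.
From clues 1–3: Hana is in {2,4}.
From clues 1–4: Viktor → day 3.
From clues 1–5: Ben → day 1, Amira → day 2, Hana → day 4, Leo → day 5.

Ben, Amira, Viktor, Hana, Leo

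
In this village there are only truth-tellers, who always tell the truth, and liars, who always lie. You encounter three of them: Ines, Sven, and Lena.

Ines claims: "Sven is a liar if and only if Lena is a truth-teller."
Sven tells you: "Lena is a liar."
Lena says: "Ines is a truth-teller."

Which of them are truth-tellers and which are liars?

Ines: truth-teller, Sven: liar, Lena: truth-teller

Consider Ines. Suppose Ines is a liar.
Then no assignment of the remaining roles makes every statement match its speaker's type — contradiction.
So Ines is a truth-teller.
With that fixed, Lena's statement is true, so Lena is a truth-teller.
With that fixed, Sven's statement is false, so Sven is a liar.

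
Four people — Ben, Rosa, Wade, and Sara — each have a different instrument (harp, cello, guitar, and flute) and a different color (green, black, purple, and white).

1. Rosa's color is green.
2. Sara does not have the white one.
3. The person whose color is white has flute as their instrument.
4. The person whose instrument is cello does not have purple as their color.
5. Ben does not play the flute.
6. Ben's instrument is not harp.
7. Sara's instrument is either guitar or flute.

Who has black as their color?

Clue 1 rules out Rosa for the one with color black.
With clues 1–5, Wade is impossible for the one with color black.
With clues 1–7, Sara is impossible for the one with color black.
That leaves Ben.

Ben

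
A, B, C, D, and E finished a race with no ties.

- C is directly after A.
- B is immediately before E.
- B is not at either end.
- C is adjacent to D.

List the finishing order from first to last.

A, C, D, B, E

From clue 1: A is in {1,2,3,4}.
From clues 1–2: D is in {1,3,5}.
From clues 1–3: A is in {1,2,4}.
From clues 1–4: A → place 1, C → place 2, D → place 3, B → place 4, E → place 5.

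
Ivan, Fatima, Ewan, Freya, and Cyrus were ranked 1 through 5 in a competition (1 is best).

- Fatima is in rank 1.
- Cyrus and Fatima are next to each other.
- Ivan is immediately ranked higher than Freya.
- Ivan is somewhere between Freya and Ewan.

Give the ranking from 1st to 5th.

Fatima, Cyrus, Ewan, Ivan, Freya

From clue 1: Fatima → rank 1.
From clues 1–2: Cyrus → rank 2.
From clues 1–3: Ivan is in {3,4}.
From clues 1–4: Ewan → rank 3, Ivan → rank 4, Freya → rank 5.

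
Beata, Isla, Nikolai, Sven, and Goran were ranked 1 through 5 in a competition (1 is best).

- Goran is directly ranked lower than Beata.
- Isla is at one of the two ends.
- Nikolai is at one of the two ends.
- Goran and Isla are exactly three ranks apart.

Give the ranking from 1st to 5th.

Isla, Sven, Beata, Goran, Nikolai

From clue 1: Beata is in {1,2,3,4}.
From clues 1–2: Isla is in {1,5}.
From clues 1–3: Beata is in {2,3}.
From clues 1–4: Isla → rank 1, Sven → rank 2, Beata → rank 3, Goran → rank 4, Nikolai → rank 5.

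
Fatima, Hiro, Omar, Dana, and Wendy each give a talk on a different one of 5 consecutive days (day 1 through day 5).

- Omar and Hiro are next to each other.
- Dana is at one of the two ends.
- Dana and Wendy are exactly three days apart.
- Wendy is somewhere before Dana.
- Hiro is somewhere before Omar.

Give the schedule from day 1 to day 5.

From clues 1–2: Dana is in {1,5}.
From clues 1–3: Fatima is in {1,5}.
From clues 1–4: Fatima → day 1, Wendy → day 2, Dana → day 5.
From clues 1–5: Hiro → day 3, Omar → day 4.

Fatima, Wendy, Hiro, Omar, Dana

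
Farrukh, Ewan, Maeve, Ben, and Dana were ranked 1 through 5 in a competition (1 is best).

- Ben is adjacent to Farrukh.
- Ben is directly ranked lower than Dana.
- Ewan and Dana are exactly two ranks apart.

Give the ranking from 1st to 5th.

Ewan, Maeve, Dana, Ben, Farrukh

From clues 1–2: Farrukh is in {3,4,5}.
From clues 1–3: Ewan → rank 1, Maeve → rank 2, Dana → rank 3, Ben → rank 4, Farrukh → rank 5.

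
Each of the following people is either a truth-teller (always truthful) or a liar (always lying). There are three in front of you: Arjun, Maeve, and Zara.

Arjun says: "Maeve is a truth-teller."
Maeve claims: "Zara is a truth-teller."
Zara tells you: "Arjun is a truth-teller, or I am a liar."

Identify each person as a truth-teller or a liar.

Arjun: truth-teller, Maeve: truth-teller, Zara: truth-teller

Consider Arjun. Suppose Arjun is a liar.
Then whichever role Zara has, Zara's statement has the wrong truth value — contradiction.
So Arjun is a truth-teller.
With that fixed, Zara's statement is true, so Zara is a truth-teller.
With that fixed, Maeve's statement is true, so Maeve is a truth-teller.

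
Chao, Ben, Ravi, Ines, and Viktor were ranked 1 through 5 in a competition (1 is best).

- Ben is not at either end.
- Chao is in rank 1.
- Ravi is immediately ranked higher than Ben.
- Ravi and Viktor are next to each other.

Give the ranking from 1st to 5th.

From clue 1: Ben is in {2,3,4}.
From clues 1–2: Chao → rank 1.
From clues 1–3: Ben is in {3,4}.
From clues 1–4: Viktor → rank 2, Ravi → rank 3, Ben → rank 4, Ines → rank 5.

Chao, Viktor, Ravi, Ben, Ines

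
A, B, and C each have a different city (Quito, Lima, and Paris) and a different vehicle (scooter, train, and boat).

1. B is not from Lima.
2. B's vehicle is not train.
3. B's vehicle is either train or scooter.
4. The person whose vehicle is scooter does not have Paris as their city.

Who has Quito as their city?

With clues 1–4, A and C are impossible for the one with city Quito.
That leaves B.

B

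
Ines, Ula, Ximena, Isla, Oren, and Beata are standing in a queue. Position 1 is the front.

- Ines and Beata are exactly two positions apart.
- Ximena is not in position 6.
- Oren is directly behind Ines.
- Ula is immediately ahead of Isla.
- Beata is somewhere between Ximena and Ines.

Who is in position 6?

With clues 1–2, Ximena is ruled out for position 6.
With clues 1–3, Ines is ruled out for position 6.
With clues 1–4, Ula is ruled out for position 6.
With clues 1–5, Beata and Oren are ruled out for position 6.
So position 6 is Isla.

Isla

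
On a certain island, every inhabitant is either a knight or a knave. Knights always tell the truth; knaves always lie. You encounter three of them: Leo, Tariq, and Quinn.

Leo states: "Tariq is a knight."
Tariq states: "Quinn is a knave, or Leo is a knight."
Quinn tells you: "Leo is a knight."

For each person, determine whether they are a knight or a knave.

Consider Leo. Suppose Leo is a knave.
Then no assignment of the remaining roles makes every statement match its speaker's type — contradiction.
So Leo is a knight.
With that fixed, Tariq's statement is true, so Tariq is a knight.
With that fixed, Quinn's statement is true, so Quinn is a knight.

Leo: knight, Tariq: knight, Quinn: knight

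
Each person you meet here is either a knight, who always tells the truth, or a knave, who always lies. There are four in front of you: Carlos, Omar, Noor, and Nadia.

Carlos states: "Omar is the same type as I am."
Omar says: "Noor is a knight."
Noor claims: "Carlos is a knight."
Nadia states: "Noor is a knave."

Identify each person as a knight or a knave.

Carlos: knight, Omar: knight, Noor: knight, Nadia: knave

Consider Carlos. Suppose Carlos is a knave.
Then no assignment of the remaining roles makes every statement match its speaker's type — contradiction.
So Carlos is a knight.
With that fixed, Noor's statement is true, so Noor is a knight.
With that fixed, Nadia's statement is false, so Nadia is a knave.
With that fixed, Omar's statement is true, so Omar is a knight.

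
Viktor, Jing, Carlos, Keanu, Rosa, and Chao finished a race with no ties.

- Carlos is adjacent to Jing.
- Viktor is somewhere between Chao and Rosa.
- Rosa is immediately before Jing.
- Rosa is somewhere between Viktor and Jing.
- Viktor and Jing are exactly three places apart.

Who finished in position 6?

Carlos

With clues 1–2, Viktor is ruled out for place 6.
With clues 1–3, Jing and Rosa are ruled out for place 6.
With clues 1–4, Chao is ruled out for place 6.
With clues 1–5, Keanu is ruled out for place 6.
So place 6 is Carlos.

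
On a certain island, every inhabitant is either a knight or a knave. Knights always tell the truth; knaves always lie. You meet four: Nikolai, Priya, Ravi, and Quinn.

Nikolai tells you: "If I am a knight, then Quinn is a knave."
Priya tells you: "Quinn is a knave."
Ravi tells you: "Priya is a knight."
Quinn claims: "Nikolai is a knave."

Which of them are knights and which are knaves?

Consider Nikolai. Suppose Nikolai is a knave.
Then Nikolai's own statement would have to be false, but it can't be — contradiction.
So Nikolai is a knight.
With that fixed, Quinn's statement is false, so Quinn is a knave.
With that fixed, Priya's statement is true, so Priya is a knight.
With that fixed, Ravi's statement is true, so Ravi is a knight.

Nikolai: knight, Priya: knight, Ravi: knight, Quinn: knave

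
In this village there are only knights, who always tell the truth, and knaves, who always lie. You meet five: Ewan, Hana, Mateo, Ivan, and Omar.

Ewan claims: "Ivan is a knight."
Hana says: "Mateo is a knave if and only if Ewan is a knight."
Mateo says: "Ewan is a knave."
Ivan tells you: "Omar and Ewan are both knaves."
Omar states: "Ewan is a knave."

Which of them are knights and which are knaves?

Ewan: knave, Hana: knight, Mateo: knight, Ivan: knave, Omar: knight

Consider Ewan. Suppose Ewan is a knight.
Then no assignment of the remaining roles makes every statement match its speaker's type — contradiction.
So Ewan is a knave.
With that fixed, Mateo's statement is true, so Mateo is a knight.
With that fixed, Omar's statement is true, so Omar is a knight.
With that fixed, Hana's statement is true, so Hana is a knight.
With that fixed, Ivan's statement is false, so Ivan is a knave.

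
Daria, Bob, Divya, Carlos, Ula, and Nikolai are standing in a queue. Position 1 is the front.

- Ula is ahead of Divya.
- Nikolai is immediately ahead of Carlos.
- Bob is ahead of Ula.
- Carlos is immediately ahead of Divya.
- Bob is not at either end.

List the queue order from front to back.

From clue 1: Divya is in {2,3,4,5,6}.
From clues 1–3: Bob is in {1,2,3,4}.
From clues 1–4: Bob is in {1,2}.
From clues 1–5: Daria → position 1, Bob → position 2, Ula → position 3, Nikolai → position 4, Carlos → position 5, Divya → position 6.

Daria, Bob, Ula, Nikolai, Carlos, Divya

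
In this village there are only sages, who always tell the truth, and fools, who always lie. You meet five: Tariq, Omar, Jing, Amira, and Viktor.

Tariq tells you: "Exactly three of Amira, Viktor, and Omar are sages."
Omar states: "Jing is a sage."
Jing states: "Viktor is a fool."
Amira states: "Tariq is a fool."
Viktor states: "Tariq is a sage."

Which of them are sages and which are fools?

Consider Tariq. Suppose Tariq is a sage.
Then no assignment of the remaining roles makes every statement match its speaker's type — contradiction.
So Tariq is a fool.
With that fixed, Amira's statement is true, so Amira is a sage.
With that fixed, Viktor's statement is false, so Viktor is a fool.
With that fixed, Jing's statement is true, so Jing is a sage.
With that fixed, Omar's statement is true, so Omar is a sage.

Tariq: fool, Omar: sage, Jing: sage, Amira: sage, Viktor: fool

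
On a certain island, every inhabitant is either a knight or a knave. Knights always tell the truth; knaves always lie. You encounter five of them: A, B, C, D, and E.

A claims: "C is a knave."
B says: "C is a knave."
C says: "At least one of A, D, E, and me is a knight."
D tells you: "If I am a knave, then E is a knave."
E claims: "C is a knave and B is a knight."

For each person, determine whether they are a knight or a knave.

Consider A. Suppose A is a knight.
Then no assignment of the remaining roles makes every statement match its speaker's type — contradiction.
So A is a knave.
Consider B. Suppose B is a knight.
Then no assignment of the remaining roles makes every statement match its speaker's type — contradiction.
So B is a knave.
With that fixed, E's statement is false, so E is a knave.
With that fixed, D's statement is true, so D is a knight.
With that fixed, C's statement is true, so C is a knight.

A: knave, B: knave, C: knight, D: knight, E: knave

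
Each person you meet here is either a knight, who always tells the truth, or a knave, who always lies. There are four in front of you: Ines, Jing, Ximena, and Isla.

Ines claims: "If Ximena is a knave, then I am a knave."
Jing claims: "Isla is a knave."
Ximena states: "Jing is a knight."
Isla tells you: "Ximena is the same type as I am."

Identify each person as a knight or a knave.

Ines: knight, Jing: knight, Ximena: knight, Isla: knave

Consider Ines. Suppose Ines is a knave.
Then Ines's own statement would have to be false, but it can't be — contradiction.
So Ines is a knight.
Consider Jing. Suppose Jing is a knave.
Then no assignment of the remaining roles makes every statement match its speaker's type — contradiction.
So Jing is a knight.
With that fixed, Ximena's statement is true, so Ximena is a knight.
Consider Isla. Suppose Isla is a knight.
Then Jing's statement comes out false, contradicting Jing being a knight.
So Isla is a knave.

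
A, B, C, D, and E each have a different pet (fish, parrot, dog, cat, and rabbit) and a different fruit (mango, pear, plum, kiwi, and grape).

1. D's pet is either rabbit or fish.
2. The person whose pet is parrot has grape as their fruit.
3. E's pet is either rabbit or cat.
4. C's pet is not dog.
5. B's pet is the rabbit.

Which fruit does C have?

grape

With clues 1–5, kiwi, mango, pear, and plum are impossible for C's fruit.
That leaves grape.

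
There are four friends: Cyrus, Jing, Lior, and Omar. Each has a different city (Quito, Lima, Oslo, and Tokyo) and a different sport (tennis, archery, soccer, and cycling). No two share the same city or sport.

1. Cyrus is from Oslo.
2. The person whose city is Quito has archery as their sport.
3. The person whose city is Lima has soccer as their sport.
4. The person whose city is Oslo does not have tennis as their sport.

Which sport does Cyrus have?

With clues 1–2, archery is impossible for Cyrus's sport.
With clues 1–3, soccer is impossible for Cyrus's sport.
With clues 1–4, tennis is impossible for Cyrus's sport.
That leaves cycling.

cycling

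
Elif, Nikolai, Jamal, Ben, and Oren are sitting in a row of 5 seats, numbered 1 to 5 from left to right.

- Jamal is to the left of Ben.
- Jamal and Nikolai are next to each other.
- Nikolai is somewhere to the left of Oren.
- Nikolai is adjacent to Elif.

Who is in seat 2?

Nikolai

With clues 1–2, Ben is ruled out for seat 2.
With clues 1–3, Elif and Oren are ruled out for seat 2.
With clues 1–4, Jamal is ruled out for seat 2.
So seat 2 is Nikolai.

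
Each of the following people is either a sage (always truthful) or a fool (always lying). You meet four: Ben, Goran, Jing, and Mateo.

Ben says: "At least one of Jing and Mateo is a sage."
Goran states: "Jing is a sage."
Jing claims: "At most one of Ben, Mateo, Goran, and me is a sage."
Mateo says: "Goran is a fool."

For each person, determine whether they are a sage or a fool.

Consider Ben. Suppose Ben is a fool.
Then no assignment of the remaining roles makes every statement match its speaker's type — contradiction.
So Ben is a sage.
Consider Goran. Suppose Goran is a sage.
Then no assignment of the remaining roles makes every statement match its speaker's type — contradiction.
So Goran is a fool.
With that fixed, Mateo's statement is true, so Mateo is a sage.
With that fixed, Jing's statement is false, so Jing is a fool.

Ben: sage, Goran: fool, Jing: fool, Mateo: sage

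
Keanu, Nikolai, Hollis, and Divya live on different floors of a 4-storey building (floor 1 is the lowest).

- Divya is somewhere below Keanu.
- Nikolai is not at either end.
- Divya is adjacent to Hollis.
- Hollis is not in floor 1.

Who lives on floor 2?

Hollis

With clues 1–3, Keanu and Nikolai are ruled out for floor 2.
With clues 1–4, Divya is ruled out for floor 2.
So floor 2 is Hollis.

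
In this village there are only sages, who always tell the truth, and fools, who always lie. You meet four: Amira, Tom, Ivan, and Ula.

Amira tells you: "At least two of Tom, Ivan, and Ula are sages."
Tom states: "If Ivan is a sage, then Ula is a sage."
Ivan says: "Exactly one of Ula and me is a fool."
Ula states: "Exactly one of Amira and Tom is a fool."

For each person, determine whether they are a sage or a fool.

Consider Amira. Suppose Amira is a sage.
Then no assignment of the remaining roles makes every statement match its speaker's type — contradiction.
So Amira is a fool.
Consider Tom. Suppose Tom is a sage.
Then no assignment of the remaining roles makes every statement match its speaker's type — contradiction.
So Tom is a fool.
With that fixed, Ula's statement is false, so Ula is a fool.
Consider Ivan. Suppose Ivan is a fool.
Then Tom's statement comes out true, contradicting Tom being a fool.
So Ivan is a sage.

Amira: fool, Tom: fool, Ivan: sage, Ula: fool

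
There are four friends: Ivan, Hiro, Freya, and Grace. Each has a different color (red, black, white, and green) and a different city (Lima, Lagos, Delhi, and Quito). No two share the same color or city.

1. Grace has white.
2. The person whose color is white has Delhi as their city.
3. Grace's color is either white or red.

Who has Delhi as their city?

With clues 1–2, Freya, Hiro, and Ivan are impossible for the one with city Delhi.
That leaves Grace.

Grace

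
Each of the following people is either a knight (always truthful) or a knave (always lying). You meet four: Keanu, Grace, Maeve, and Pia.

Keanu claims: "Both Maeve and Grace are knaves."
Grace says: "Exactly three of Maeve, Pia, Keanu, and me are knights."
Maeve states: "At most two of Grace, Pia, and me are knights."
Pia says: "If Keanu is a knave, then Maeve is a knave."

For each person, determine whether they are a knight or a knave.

Consider Keanu. Suppose Keanu is a knight.
Then no assignment of the remaining roles makes every statement match its speaker's type — contradiction.
So Keanu is a knave.
Consider Grace. Suppose Grace is a knight.
Then no assignment of the remaining roles makes every statement match its speaker's type — contradiction.
So Grace is a knave.
With that fixed, Maeve's statement is true, so Maeve is a knight.
With that fixed, Pia's statement is false, so Pia is a knave.

Keanu: knave, Grace: knave, Maeve: knight, Pia: knave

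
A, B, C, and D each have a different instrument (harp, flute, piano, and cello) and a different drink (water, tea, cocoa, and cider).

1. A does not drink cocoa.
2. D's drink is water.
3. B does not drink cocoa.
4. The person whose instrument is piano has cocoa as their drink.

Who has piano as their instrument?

C

With clues 1–4, A, B, and D are impossible for the one with instrument piano.
That leaves C.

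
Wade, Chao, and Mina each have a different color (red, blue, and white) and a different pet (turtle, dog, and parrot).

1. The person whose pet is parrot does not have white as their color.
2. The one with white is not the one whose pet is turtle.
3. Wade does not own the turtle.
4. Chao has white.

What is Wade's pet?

With clues 1–3, turtle is impossible for Wade's pet.
With clues 1–4, dog is impossible for Wade's pet.
That leaves parrot.

parrot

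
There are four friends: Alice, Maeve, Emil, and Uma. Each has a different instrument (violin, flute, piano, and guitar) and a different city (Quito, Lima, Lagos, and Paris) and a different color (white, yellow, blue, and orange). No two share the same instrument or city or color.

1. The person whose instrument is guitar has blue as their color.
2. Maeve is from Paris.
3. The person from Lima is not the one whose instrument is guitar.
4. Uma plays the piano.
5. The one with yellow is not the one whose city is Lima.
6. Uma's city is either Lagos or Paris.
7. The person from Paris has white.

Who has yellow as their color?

With clues 1–7, Alice, Emil, and Maeve are impossible for the one with color yellow.
That leaves Uma.

Uma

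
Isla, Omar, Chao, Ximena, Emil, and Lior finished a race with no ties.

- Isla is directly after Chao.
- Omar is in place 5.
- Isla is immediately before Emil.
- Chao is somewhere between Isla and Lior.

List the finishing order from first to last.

Lior, Chao, Isla, Emil, Omar, Ximena

From clue 1: Isla is in {2,3,4,5,6}.
From clues 1–2: Omar → place 5.
From clues 1–3: Isla is in {2,3}.
From clues 1–4: Lior → place 1, Chao → place 2, Isla → place 3, Emil → place 4, Ximena → place 6.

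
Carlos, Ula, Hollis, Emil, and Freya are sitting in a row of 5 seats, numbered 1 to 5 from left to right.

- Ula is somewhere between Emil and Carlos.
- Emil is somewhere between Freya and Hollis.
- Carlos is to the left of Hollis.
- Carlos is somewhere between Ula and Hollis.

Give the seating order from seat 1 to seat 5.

From clue 1: Ula is in {2,3,4}.
From clues 1–2: Emil is in {2,4}.
From clues 1–3: Ula is in {2,3}.
From clues 1–4: Freya → seat 1, Emil → seat 2, Ula → seat 3, Carlos → seat 4, Hollis → seat 5.

Freya, Emil, Ula, Carlos, Hollis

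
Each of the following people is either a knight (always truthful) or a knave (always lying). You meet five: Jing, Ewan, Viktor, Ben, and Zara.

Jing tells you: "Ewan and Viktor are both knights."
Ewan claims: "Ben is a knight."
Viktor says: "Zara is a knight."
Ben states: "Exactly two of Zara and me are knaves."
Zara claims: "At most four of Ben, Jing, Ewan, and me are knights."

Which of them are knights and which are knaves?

Jing: knave, Ewan: knave, Viktor: knight, Ben: knave, Zara: knight

Regardless of anyone's role, Zara's statement is true, so Zara is a knight.
With that fixed, Viktor's statement is true, so Viktor is a knight.
With that fixed, Ben's statement is false, so Ben is a knave.
With that fixed, Ewan's statement is false, so Ewan is a knave.
With that fixed, Jing's statement is false, so Jing is a knave.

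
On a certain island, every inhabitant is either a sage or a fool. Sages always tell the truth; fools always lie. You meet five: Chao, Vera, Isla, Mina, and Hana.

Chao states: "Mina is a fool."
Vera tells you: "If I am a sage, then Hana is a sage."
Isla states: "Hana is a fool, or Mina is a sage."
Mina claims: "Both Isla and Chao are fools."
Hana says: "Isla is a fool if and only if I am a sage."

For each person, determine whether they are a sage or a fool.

Chao: sage, Vera: sage, Isla: fool, Mina: fool, Hana: sage

Consider Chao. Suppose Chao is a fool.
Then no assignment of the remaining roles makes every statement match its speaker's type — contradiction.
So Chao is a sage.
With that fixed, Mina's statement is false, so Mina is a fool.
Consider Vera. Suppose Vera is a fool.
Then Vera's own statement would have to be false, but it can't be — contradiction.
So Vera is a sage.
Consider Isla. Suppose Isla is a sage.
Then whichever role Hana has, Hana's statement has the wrong truth value — contradiction.
So Isla is a fool.
Consider Hana. Suppose Hana is a fool.
Then Vera's statement comes out false, contradicting Vera being a sage.
So Hana is a sage.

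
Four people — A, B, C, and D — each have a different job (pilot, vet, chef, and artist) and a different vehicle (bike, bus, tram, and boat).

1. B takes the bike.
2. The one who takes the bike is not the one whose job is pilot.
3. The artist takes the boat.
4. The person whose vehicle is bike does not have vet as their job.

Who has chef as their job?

With clues 1–4, A, C, and D are impossible for the one with job chef.
That leaves B.

B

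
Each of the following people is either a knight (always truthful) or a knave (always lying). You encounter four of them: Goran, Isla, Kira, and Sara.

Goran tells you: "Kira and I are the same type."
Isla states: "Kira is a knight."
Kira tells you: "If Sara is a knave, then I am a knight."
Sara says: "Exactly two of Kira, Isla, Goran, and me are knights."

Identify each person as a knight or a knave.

Consider Goran. Suppose Goran is a knave.
Then no assignment of the remaining roles makes every statement match its speaker's type — contradiction.
So Goran is a knight.
Consider Isla. Suppose Isla is a knave.
Then no assignment of the remaining roles makes every statement match its speaker's type — contradiction.
So Isla is a knight.
Consider Kira. Suppose Kira is a knave.
Then Goran's statement comes out false, contradicting Goran being a knight.
So Kira is a knight.
With that fixed, Sara's statement is false, so Sara is a knave.

Goran: knight, Isla: knight, Kira: knight, Sara: knave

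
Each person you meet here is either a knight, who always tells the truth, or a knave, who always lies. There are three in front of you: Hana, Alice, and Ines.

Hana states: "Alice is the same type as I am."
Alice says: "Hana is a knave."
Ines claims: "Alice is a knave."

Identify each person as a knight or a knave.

Hana: knave, Alice: knight, Ines: knave

Consider Hana. Suppose Hana is a knight.
Then no assignment of the remaining roles makes every statement match its speaker's type — contradiction.
So Hana is a knave.
With that fixed, Alice's statement is true, so Alice is a knight.
With that fixed, Ines's statement is false, so Ines is a knave.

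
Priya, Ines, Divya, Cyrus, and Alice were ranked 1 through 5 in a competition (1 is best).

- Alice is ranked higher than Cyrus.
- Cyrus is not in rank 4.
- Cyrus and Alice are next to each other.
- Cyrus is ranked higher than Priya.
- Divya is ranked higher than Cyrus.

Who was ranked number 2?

With clues 1–4, Divya, Ines, and Priya are ruled out for rank 2.
With clues 1–5, Cyrus is ruled out for rank 2.
So rank 2 is Alice.

Alice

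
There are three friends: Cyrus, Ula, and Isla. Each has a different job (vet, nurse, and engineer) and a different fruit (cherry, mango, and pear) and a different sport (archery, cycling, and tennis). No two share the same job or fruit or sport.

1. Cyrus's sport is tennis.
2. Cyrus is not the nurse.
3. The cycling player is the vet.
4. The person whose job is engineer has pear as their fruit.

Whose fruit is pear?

With clues 1–4, Isla and Ula are impossible for the one with fruit pear.
That leaves Cyrus.

Cyrus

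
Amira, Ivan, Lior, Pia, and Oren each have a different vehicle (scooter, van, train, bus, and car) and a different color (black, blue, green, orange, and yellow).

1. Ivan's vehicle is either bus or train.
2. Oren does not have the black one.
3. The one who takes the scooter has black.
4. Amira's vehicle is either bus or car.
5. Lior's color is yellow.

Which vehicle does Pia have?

With clues 1–5, bus, car, train, and van are impossible for Pia's vehicle.
That leaves scooter.

scooter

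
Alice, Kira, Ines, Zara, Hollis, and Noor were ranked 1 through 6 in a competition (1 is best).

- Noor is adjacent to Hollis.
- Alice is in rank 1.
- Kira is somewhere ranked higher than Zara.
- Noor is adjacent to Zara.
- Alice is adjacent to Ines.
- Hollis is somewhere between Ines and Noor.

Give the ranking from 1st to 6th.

From clues 1–2: Alice → rank 1.
From clues 1–3: Kira is in {2,3,4,5}.
From clues 1–4: Kira is in {2,3}.
From clues 1–5: Ines → rank 2, Kira → rank 3, Noor → rank 5.
From clues 1–6: Hollis → rank 4, Zara → rank 6.

Alice, Ines, Kira, Hollis, Noor, Zara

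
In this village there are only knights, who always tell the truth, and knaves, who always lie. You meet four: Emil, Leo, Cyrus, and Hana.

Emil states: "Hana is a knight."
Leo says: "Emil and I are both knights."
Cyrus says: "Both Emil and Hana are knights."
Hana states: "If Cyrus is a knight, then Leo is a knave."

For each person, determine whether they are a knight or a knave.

Consider Emil. Suppose Emil is a knave.
Then no assignment of the remaining roles makes every statement match its speaker's type — contradiction.
So Emil is a knight.
Consider Leo. Suppose Leo is a knight.
Then no assignment of the remaining roles makes every statement match its speaker's type — contradiction.
So Leo is a knave.
With that fixed, Hana's statement is true, so Hana is a knight.
With that fixed, Cyrus's statement is true, so Cyrus is a knight.

Emil: knight, Leo: knave, Cyrus: knight, Hana: knight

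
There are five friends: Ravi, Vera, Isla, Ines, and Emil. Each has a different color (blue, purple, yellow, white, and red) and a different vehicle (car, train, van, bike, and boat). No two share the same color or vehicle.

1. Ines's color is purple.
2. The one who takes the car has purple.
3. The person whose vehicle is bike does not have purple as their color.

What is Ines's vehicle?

With clues 1–2, bike, boat, train, and van are impossible for Ines's vehicle.
That leaves car.

car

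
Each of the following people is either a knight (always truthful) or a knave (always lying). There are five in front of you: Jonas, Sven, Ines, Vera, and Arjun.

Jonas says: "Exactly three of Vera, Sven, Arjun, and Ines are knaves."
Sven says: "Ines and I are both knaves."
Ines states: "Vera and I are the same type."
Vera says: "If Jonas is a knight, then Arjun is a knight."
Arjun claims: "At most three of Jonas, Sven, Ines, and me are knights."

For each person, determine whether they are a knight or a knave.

Consider Jonas. Suppose Jonas is a knight.
Then no assignment of the remaining roles makes every statement match its speaker's type — contradiction.
So Jonas is a knave.
With that fixed, Vera's statement is true, so Vera is a knight.
With that fixed, Arjun's statement is true, so Arjun is a knight.
Consider Sven. Suppose Sven is a knight.
Then Sven's own statement would have to be true, but it can't be — contradiction.
So Sven is a knave.
Consider Ines. Suppose Ines is a knave.
Then Sven's statement comes out true, contradicting Sven being a knave.
So Ines is a knight.

Jonas: knave, Sven: knave, Ines: knight, Vera: knight, Arjun: knight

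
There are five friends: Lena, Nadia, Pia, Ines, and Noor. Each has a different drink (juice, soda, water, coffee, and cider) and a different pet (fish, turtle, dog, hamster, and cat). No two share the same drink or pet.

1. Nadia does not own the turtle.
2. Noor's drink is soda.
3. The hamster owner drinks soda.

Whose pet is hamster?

Noor

With clues 1–3, Ines, Lena, Nadia, and Pia are impossible for the one with pet hamster.
That leaves Noor.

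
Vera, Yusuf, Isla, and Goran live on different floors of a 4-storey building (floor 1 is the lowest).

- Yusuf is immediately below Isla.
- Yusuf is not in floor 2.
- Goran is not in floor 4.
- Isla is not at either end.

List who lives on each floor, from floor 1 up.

From clue 1: Yusuf is in {1,2,3}.
From clues 1–2: Yusuf is in {1,3}.
From clues 1–4: Yusuf → floor 1, Isla → floor 2, Goran → floor 3, Vera → floor 4.

Yusuf, Isla, Goran, Vera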